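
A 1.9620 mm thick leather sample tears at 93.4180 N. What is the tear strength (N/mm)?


Formula: Tear strength = force / thickness
Substituting: Tear strength = 93.4180 / 1.9620
Result: 47.6137 N/mm


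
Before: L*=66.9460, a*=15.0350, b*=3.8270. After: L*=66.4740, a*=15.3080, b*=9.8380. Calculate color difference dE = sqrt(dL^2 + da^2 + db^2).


dL = -0.4720, da = 0.2730, db = 6.0110
dE = sqrt((-0.4720)^2 + 0.2730^2 + 6.0110^2) = 6.0357


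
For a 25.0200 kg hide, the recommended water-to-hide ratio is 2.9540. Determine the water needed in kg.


Formula: Water = hide_weight * ratio
Substituting: Water = 25.0200 * 2.9540
Result: 73.9091 kg


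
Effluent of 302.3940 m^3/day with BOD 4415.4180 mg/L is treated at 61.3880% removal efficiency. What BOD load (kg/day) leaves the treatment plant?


Load_in = volume * conc / 1000 = 302.3940 * 4415.4180 / 1000 = 1335.1959 kg/day
Removed = Load_in * eff / 100 = 1335.1959 * 61.3880 / 100 = 819.6501 kg/day
Load_out = Load_in - Removed = 1335.1959 - 819.6501 = 515.5458 kg/day


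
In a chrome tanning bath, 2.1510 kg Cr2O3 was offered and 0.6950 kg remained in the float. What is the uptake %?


Formula: Uptake = (offered - residual) / offered * 100
Substituting: Uptake = (2.1510 - 0.6950) / 2.1510 * 100
Result: 67.6894 %


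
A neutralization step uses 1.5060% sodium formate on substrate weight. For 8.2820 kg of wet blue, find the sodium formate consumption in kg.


Formula: Neutralizer = substrate * pct / 100
Substituting: Neutralizer = 8.2820 * 1.5060 / 100
Result: 0.1247 kg


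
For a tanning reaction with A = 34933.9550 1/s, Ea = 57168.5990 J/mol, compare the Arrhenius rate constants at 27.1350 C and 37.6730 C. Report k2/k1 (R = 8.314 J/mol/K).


T1 = 27.1350 + 273.15 = 300.2850 K; T2 = 37.6730 + 273.15 = 310.8230 K
k1 = A * exp(-Ea/(R*T1)) = 34933.9550 * exp(-57168.5990/(8.314*300.2850)) = 3.9664e-06 1/s
k2 = A * exp(-Ea/(R*T2)) = 34933.9550 * exp(-57168.5990/(8.314*310.8230)) = 8.6211e-06 1/s
k2/k1 = 8.6211e-06 / 3.9664e-06 = 2.1735


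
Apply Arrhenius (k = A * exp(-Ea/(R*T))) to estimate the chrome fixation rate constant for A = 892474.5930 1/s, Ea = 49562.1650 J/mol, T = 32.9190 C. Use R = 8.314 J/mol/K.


T_K = T_C + 273.15 = 32.9190 + 273.15 = 306.0690 K
exponent = -Ea / (R * T_K) = -49562.1650 / (8.314 * 306.0690) = -19.4769
k = A * exp(exponent) = 892474.5930 * exp(-19.4769) = 0.00310359 1/s


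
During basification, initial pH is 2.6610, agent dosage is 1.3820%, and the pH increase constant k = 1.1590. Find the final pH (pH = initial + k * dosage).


Formula: pH_final = pH_initial + k * base_pct
Substituting: pH_final = 2.6610 + 1.1590 * 1.3820
Result: 4.2627


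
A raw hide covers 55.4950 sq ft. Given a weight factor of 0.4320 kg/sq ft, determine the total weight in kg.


Formula: Weight = area * weight_per_sqft
Substituting: Weight = 55.4950 * 0.4320
Result: 23.9738 kg


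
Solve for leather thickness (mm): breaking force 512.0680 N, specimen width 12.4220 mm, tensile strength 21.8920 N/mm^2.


Formula: t = F / (TS * w)
Substituting: t = 512.0680 / (21.8920 * 12.4220)
Result: 1.8830 mm


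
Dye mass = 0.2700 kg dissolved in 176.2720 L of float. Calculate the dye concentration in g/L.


Formula: Conc = dye_mass(kg) / volume(L) * 1000
Substituting: Conc = 0.2700 / 176.2720 * 1000
Result: 1.5317 g/L


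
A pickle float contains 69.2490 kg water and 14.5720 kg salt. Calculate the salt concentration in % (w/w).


Formula: Conc = salt / (water + salt) * 100
Substituting: Conc = 14.5720 / (69.2490 + 14.5720) * 100
Result: 17.3847 %


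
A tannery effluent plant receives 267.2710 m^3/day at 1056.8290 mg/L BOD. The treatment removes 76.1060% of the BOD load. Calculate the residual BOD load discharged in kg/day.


Load_in = volume * conc / 1000 = 267.2710 * 1056.8290 / 1000 = 282.4597 kg/day
Removed = Load_in * eff / 100 = 282.4597 * 76.1060 / 100 = 214.9688 kg/day
Load_out = Load_in - Removed = 282.4597 - 214.9688 = 67.4909 kg/day


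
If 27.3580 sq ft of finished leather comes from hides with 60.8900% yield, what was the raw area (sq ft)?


Formula: raw = finished * 100 / yield
Substituting: raw = 27.3580 * 100 / 60.8900
Result: 44.9302 sq ft


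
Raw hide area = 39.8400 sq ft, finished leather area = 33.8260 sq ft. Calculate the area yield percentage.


Formula: Yield = finished / raw * 100
Substituting: Yield = 33.8260 / 39.8400 * 100
Result: 84.9046 %


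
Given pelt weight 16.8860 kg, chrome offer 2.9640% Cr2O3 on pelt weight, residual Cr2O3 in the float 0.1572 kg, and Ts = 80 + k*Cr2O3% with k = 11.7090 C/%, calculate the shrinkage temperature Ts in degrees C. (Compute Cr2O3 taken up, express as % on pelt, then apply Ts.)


Offered = pelt * offer_pct / 100 = 16.8860 * 2.9640 / 100 = 0.5005 kg
Uptake = offered - residual = 0.5005 - 0.1572 = 0.3433 kg
Cr2O3% on pelt = uptake / pelt * 100 = 0.3433 / 16.8860 * 100 = 2.0331 %
Ts = 80 + k * Cr2O3% = 80 + 11.7090 * 2.0331 = 103.8050 C


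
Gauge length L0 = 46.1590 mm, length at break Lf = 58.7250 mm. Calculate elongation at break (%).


Formula: Elongation = (Lf - L0) / L0 * 100
Substituting: Elongation = (58.7250 - 46.1590) / 46.1590 * 100
Result: 27.2233 %


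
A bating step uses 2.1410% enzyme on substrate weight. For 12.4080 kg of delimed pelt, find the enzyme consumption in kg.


Formula: Enzyme = substrate * pct / 100
Substituting: Enzyme = 12.4080 * 2.1410 / 100
Result: 0.2657 kg


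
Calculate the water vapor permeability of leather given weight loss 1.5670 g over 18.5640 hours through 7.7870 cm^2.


Formula: WVP = loss / (area * time)
Substituting: WVP = 1.5670 / (7.7870 * 18.5640)
Result: 0.0108399 g/(cm^2*hr)


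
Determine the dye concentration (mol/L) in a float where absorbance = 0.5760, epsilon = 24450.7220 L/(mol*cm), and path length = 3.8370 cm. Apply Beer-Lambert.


Formula: c = A / (epsilon * l)
Substituting: c = 0.5760 / (24450.7220 * 3.8370)
Result: 6.1396e-06 mol/L


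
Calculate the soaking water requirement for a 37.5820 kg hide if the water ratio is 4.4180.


Formula: Water = hide_weight * ratio
Substituting: Water = 37.5820 * 4.4180
Result: 166.0373 kg


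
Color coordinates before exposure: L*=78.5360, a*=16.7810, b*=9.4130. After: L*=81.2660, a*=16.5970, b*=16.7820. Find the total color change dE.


dL = 2.7300, da = -0.1840, db = 7.3690
dE = sqrt(2.7300^2 + (-0.1840)^2 + 7.3690^2) = 7.8606


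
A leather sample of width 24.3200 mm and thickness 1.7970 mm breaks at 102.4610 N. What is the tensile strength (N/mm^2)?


Formula: TS = force / (width * thickness)
Substituting: TS = 102.4610 / (24.3200 * 1.7970)
Result: 2.3445 N/mm^2


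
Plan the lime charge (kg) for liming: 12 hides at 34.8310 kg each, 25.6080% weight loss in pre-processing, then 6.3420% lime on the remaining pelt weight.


Total_raw = N * avg_wt = 12 * 34.8310 = 417.9720 kg
Substrate = Total_raw * (1 - loss/100) = 417.9720 * (1 - 25.6080/100) = 310.9377 kg
Lime = Substrate * pct / 100 = 310.9377 * 6.3420 / 100 = 19.7197 kg


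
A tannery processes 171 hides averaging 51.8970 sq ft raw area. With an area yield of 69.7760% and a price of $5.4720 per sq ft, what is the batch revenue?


Raw_total = N * avg_area = 171 * 51.8970 = 8874.3870 sq ft
Finished = Raw_total * yield / 100 = 8874.3870 * 69.7760 / 100 = 6192.1923 sq ft
Value = Finished * price = 6192.1923 * 5.4720 = 33883.6761 $


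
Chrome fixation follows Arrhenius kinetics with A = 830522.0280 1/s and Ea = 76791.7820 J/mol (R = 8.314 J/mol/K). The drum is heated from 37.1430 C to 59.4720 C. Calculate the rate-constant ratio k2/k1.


T1 = 37.1430 + 273.15 = 310.2930 K; T2 = 59.4720 + 273.15 = 332.6220 K
k1 = A * exp(-Ea/(R*T1)) = 830522.0280 * exp(-76791.7820/(8.314*310.2930)) = 9.8124e-08 1/s
k2 = A * exp(-Ea/(R*T2)) = 830522.0280 * exp(-76791.7820/(8.314*332.6220)) = 7.2378e-07 1/s
k2/k1 = 7.2378e-07 / 9.8124e-08 = 7.3762


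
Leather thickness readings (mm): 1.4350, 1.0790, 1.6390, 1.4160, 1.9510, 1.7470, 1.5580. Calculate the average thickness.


Formula: Average = sum / n
Substituting: Average = 10.8250 / 7
Result: 1.5464 mm


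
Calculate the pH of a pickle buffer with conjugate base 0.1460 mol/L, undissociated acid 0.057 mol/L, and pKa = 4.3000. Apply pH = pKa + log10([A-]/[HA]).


ratio = [A-] / [HA] = 0.1460 / 0.057 = 2.5614
log10(ratio) = 0.4085
pH = pKa + log10(ratio) = 4.3000 + 0.4085 = 4.7085


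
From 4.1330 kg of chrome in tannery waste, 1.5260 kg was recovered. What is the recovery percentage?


Formula: Recovery = recovered / input * 100
Substituting: Recovery = 1.5260 / 4.1330 * 100
Result: 36.9223 %


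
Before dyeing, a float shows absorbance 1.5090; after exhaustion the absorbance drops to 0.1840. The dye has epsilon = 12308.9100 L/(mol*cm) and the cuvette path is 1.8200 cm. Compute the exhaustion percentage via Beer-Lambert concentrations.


c_initial = A_i / (epsilon * l) = 1.5090 / (12308.9100 * 1.8200) = 6.7359e-05 mol/L
c_final = A_f / (epsilon * l) = 0.1840 / (12308.9100 * 1.8200) = 8.2135e-06 mol/L
Exhaustion = (c_initial - c_final) / c_initial * 100 = (6.7359e-05 - 8.2135e-06) / 6.7359e-05 * 100 = 87.8065 %


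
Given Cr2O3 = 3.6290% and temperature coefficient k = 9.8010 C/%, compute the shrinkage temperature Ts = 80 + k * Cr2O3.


Formula: Ts = 80 + k * Cr2O3
Substituting: Ts = 80 + 9.8010 * 3.6290
Result: 115.5678 C


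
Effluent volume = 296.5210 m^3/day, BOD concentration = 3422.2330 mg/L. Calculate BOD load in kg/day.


Formula: BOD_load = volume * conc / 1000
Substituting: BOD_load = 296.5210 * 3422.2330 / 1000
Result: 1014.7640 kg/day


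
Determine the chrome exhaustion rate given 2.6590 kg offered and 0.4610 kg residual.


Formula: Uptake = (offered - residual) / offered * 100
Substituting: Uptake = (2.6590 - 0.4610) / 2.6590 * 100
Result: 82.6627 %


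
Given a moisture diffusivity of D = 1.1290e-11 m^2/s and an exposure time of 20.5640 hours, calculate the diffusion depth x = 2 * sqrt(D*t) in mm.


t = 20.5640 hr * 3600 = 74030.4000 s
D * t = 1.1290e-11 * 74030.4000 = 8.3580e-07
x = 2 * sqrt(D*t) = 2 * sqrt(8.3580e-07) = 0.00182845 m = 1.8284 mm


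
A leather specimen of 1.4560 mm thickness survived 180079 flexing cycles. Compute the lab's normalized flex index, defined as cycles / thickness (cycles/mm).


Formula: Index = cycles / thickness
Substituting: Index = 180079 / 1.4560
Result: 123680.6319 cycles/mm


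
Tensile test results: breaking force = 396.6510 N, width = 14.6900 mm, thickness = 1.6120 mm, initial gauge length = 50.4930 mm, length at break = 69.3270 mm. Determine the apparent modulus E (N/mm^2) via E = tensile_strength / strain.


TS = F / (w * t) = 396.6510 / (14.6900 * 1.6120) = 16.7503 N/mm^2
strain = (Lf - L0) / L0 = (69.3270 - 50.4930) / 50.4930 = 0.3730
E = TS / strain = 16.7503 / 0.3730 = 44.9066 N/mm^2


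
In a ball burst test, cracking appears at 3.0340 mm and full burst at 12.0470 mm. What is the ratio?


Formula: Ratio = crack / burst
Substituting: Ratio = 3.0340 / 12.0470
Result: 0.2518


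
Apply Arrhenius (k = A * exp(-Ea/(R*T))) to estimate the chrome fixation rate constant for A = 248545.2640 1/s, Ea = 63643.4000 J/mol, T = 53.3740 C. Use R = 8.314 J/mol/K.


T_K = T_C + 273.15 = 53.3740 + 273.15 = 326.5240 K
exponent = -Ea / (R * T_K) = -63643.4000 / (8.314 * 326.5240) = -23.4438
k = A * exp(exponent) = 248545.2640 * exp(-23.4438) = 1.6364e-05 1/s


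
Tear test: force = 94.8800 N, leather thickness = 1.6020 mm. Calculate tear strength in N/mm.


Formula: Tear strength = force / thickness
Substituting: Tear strength = 94.8800 / 1.6020
Result: 59.2260 N/mm


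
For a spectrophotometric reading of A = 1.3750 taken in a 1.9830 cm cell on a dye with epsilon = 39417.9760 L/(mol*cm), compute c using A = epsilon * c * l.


Formula: c = A / (epsilon * l)
Substituting: c = 1.3750 / (39417.9760 * 1.9830)
Result: 1.7591e-05 mol/L


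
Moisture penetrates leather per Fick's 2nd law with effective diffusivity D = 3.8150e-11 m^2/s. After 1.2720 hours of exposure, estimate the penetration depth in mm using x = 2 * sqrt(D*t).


t = 1.2720 hr * 3600 = 4579.2000 s
D * t = 3.8150e-11 * 4579.2000 = 1.7470e-07
x = 2 * sqrt(D*t) = 2 * sqrt(1.7470e-07) = 8.3593e-04 m = 0.8359 mm


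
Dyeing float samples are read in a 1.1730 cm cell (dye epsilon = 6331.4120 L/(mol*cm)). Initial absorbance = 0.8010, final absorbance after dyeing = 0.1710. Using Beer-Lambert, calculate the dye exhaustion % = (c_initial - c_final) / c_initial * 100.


c_initial = A_i / (epsilon * l) = 0.8010 / (6331.4120 * 1.1730) = 1.0785e-04 mol/L
c_final = A_f / (epsilon * l) = 0.1710 / (6331.4120 * 1.1730) = 2.3025e-05 mol/L
Exhaustion = (c_initial - c_final) / c_initial * 100 = (1.0785e-04 - 2.3025e-05) / 1.0785e-04 * 100 = 78.6517 %


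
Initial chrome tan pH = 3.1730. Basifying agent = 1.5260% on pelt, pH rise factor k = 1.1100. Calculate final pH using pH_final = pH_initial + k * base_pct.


Formula: pH_final = pH_initial + k * base_pct
Substituting: pH_final = 3.1730 + 1.1100 * 1.5260
Result: 4.8669


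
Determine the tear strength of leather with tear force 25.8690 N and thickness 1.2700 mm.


Formula: Tear strength = force / thickness
Substituting: Tear strength = 25.8690 / 1.2700
Result: 20.3693 N/mm


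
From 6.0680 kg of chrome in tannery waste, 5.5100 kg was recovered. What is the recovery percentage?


Formula: Recovery = recovered / input * 100
Substituting: Recovery = 5.5100 / 6.0680 * 100
Result: 90.8042 %


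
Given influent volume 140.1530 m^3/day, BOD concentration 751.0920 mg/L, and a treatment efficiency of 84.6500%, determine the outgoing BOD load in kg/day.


Load_in = volume * conc / 1000 = 140.1530 * 751.0920 / 1000 = 105.2678 kg/day
Removed = Load_in * eff / 100 = 105.2678 * 84.6500 / 100 = 89.1092 kg/day
Load_out = Load_in - Removed = 105.2678 - 89.1092 = 16.1586 kg/day


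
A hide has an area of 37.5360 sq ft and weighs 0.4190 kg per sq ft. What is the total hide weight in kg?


Formula: Weight = area * weight_per_sqft
Substituting: Weight = 37.5360 * 0.4190
Result: 15.7276 kg


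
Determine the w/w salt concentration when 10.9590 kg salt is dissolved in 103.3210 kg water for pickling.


Formula: Conc = salt / (water + salt) * 100
Substituting: Conc = 10.9590 / (103.3210 + 10.9590) * 100
Result: 9.5896 %


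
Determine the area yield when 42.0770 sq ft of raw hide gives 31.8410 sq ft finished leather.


Formula: Yield = finished / raw * 100
Substituting: Yield = 31.8410 / 42.0770 * 100
Result: 75.6732 %


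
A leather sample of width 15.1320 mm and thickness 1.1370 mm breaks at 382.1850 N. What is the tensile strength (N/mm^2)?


Formula: TS = force / (width * thickness)
Substituting: TS = 382.1850 / (15.1320 * 1.1370)
Result: 22.2135 N/mm^2


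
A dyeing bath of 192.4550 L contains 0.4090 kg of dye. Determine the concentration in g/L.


Formula: Conc = dye_mass(kg) / volume(L) * 1000
Substituting: Conc = 0.4090 / 192.4550 * 1000
Result: 2.1252 g/L


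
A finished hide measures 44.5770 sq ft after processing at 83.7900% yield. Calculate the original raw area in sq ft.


Formula: raw = finished * 100 / yield
Substituting: raw = 44.5770 * 100 / 83.7900
Result: 53.2009 sq ft


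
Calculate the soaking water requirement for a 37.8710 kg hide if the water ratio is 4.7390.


Formula: Water = hide_weight * ratio
Substituting: Water = 37.8710 * 4.7390
Result: 179.4707 kg


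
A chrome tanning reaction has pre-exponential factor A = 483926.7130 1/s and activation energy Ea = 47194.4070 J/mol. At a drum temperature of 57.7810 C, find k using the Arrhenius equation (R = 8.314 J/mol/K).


T_K = T_C + 273.15 = 57.7810 + 273.15 = 330.9310 K
exponent = -Ea / (R * T_K) = -47194.4070 / (8.314 * 330.9310) = -17.1531
k = A * exp(exponent) = 483926.7130 * exp(-17.1531) = 0.01719 1/s


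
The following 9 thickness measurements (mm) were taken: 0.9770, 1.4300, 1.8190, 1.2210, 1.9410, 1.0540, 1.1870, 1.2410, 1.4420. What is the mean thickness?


Formula: Average = sum / n
Substituting: Average = 12.3120 / 9
Result: 1.3680 mm


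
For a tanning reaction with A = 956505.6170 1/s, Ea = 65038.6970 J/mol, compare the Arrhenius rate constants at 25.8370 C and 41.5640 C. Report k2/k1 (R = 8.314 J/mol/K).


T1 = 25.8370 + 273.15 = 298.9870 K; T2 = 41.5640 + 273.15 = 314.7140 K
k1 = A * exp(-Ea/(R*T1)) = 956505.6170 * exp(-65038.6970/(8.314*298.9870)) = 4.1464e-06 1/s
k2 = A * exp(-Ea/(R*T2)) = 956505.6170 * exp(-65038.6970/(8.314*314.7140)) = 1.5329e-05 1/s
k2/k1 = 1.5329e-05 / 4.1464e-06 = 3.6969


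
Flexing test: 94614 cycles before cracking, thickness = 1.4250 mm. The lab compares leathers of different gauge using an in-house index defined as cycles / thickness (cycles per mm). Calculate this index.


Formula: Index = cycles / thickness
Substituting: Index = 94614 / 1.4250
Result: 66395.7895 cycles/mm


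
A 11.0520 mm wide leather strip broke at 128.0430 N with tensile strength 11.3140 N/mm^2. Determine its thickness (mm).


Formula: t = F / (TS * w)
Substituting: t = 128.0430 / (11.3140 * 11.0520)
Result: 1.0240 mm


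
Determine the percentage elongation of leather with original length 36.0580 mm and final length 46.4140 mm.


Formula: Elongation = (Lf - L0) / L0 * 100
Substituting: Elongation = (46.4140 - 36.0580) / 36.0580 * 100
Result: 28.7204 %


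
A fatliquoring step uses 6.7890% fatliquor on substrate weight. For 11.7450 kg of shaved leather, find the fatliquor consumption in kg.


Formula: Fat = substrate * pct / 100
Substituting: Fat = 11.7450 * 6.7890 / 100
Result: 0.7974 kg


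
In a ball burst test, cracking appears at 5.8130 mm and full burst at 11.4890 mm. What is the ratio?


Formula: Ratio = crack / burst
Substituting: Ratio = 5.8130 / 11.4890
Result: 0.5060


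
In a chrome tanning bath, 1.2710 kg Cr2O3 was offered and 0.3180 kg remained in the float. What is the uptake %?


Formula: Uptake = (offered - residual) / offered * 100
Substituting: Uptake = (1.2710 - 0.3180) / 1.2710 * 100
Result: 74.9803 %


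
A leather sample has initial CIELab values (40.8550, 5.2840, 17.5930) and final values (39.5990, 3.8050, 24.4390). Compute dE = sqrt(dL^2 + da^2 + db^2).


dL = -1.2560, da = -1.4790, db = 6.8460
dE = sqrt((-1.2560)^2 + (-1.4790)^2 + 6.8460^2) = 7.1157


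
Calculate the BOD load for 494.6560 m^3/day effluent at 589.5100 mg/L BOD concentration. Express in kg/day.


Formula: BOD_load = volume * conc / 1000
Substituting: BOD_load = 494.6560 * 589.5100 / 1000
Result: 291.6047 kg/day


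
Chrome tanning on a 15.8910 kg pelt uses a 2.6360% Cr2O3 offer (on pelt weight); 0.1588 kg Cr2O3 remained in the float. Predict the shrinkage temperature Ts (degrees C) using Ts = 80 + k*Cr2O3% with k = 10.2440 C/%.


Offered = pelt * offer_pct / 100 = 15.8910 * 2.6360 / 100 = 0.4189 kg
Uptake = offered - residual = 0.4189 - 0.1588 = 0.2601 kg
Cr2O3% on pelt = uptake / pelt * 100 = 0.2601 / 15.8910 * 100 = 1.6367 %
Ts = 80 + k * Cr2O3% = 80 + 10.2440 * 1.6367 = 96.7663 C


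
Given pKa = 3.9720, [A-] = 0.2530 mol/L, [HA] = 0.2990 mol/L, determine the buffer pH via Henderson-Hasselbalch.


ratio = [A-] / [HA] = 0.2530 / 0.2990 = 0.8462
log10(ratio) = -0.0725507
pH = pKa + log10(ratio) = 3.9720 - 0.0725507 = 3.8994


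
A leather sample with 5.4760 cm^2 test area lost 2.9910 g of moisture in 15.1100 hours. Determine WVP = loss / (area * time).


Formula: WVP = loss / (area * time)
Substituting: WVP = 2.9910 / (5.4760 * 15.1100)
Result: 0.0361484 g/(cm^2*hr)


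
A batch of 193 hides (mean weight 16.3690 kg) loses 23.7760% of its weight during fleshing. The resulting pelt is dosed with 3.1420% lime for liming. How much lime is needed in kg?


Total_raw = N * avg_wt = 193 * 16.3690 = 3159.2170 kg
Substrate = Total_raw * (1 - loss/100) = 3159.2170 * (1 - 23.7760/100) = 2408.0816 kg
Lime = Substrate * pct / 100 = 2408.0816 * 3.1420 / 100 = 75.6619 kg


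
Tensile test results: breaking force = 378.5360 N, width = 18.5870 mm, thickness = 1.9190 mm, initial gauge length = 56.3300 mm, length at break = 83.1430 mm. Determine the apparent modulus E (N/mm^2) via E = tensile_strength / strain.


TS = F / (w * t) = 378.5360 / (18.5870 * 1.9190) = 10.6126 N/mm^2
strain = (Lf - L0) / L0 = (83.1430 - 56.3300) / 56.3300 = 0.4760
E = TS / strain = 10.6126 / 0.4760 = 22.2955 N/mm^2


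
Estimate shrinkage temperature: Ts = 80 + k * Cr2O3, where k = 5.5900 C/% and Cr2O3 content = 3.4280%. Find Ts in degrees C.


Formula: Ts = 80 + k * Cr2O3
Substituting: Ts = 80 + 5.5900 * 3.4280
Result: 99.1625 C


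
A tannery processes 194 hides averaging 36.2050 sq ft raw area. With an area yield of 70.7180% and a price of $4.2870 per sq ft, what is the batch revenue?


Raw_total = N * avg_area = 194 * 36.2050 = 7023.7700 sq ft
Finished = Raw_total * yield / 100 = 7023.7700 * 70.7180 / 100 = 4967.0697 sq ft
Value = Finished * price = 4967.0697 * 4.2870 = 21293.8277 $


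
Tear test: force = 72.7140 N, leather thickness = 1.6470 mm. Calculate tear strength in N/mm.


Formula: Tear strength = force / thickness
Substituting: Tear strength = 72.7140 / 1.6470
Result: 44.1494 N/mm


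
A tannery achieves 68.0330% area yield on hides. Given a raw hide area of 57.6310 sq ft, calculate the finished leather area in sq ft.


Formula: finished = raw * yield / 100
Substituting: finished = 57.6310 * 68.0330 / 100
Result: 39.2081 sq ft


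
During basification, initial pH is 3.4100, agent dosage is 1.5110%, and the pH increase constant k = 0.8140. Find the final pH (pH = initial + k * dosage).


Formula: pH_final = pH_initial + k * base_pct
Substituting: pH_final = 3.4100 + 0.8140 * 1.5110
Result: 4.6400


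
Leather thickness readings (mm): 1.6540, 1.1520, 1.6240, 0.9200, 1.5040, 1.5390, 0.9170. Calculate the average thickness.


Formula: Average = sum / n
Substituting: Average = 9.3100 / 7
Result: 1.3300 mm


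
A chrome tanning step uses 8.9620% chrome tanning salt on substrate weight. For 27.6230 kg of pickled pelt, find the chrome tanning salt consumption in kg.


Formula: Chrome = substrate * pct / 100
Substituting: Chrome = 27.6230 * 8.9620 / 100
Result: 2.4756 kg


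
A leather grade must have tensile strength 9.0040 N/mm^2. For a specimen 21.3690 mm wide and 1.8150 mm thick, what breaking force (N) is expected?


Formula: F = TS * w * t
Substituting: F = 9.0040 * 21.3690 * 1.8150
Result: 349.2178 N


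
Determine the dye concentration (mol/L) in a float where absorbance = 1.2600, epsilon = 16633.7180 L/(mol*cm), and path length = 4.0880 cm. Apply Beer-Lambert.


Formula: c = A / (epsilon * l)
Substituting: c = 1.2600 / (16633.7180 * 4.0880)
Result: 1.8530e-05 mol/L


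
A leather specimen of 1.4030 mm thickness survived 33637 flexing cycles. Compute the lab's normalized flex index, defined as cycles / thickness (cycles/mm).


Formula: Index = cycles / thickness
Substituting: Index = 33637 / 1.4030
Result: 23975.0535 cycles/mm


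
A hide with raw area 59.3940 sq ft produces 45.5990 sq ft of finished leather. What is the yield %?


Formula: Yield = finished / raw * 100
Substituting: Yield = 45.5990 / 59.3940 * 100
Result: 76.7737 %


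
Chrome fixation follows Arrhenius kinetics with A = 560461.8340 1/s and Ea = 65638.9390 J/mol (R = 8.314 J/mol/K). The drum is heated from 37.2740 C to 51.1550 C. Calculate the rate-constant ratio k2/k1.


T1 = 37.2740 + 273.15 = 310.4240 K; T2 = 51.1550 + 273.15 = 324.3050 K
k1 = A * exp(-Ea/(R*T1)) = 560461.8340 * exp(-65638.9390/(8.314*310.4240)) = 5.0486e-06 1/s
k2 = A * exp(-Ea/(R*T2)) = 560461.8340 * exp(-65638.9390/(8.314*324.3050)) = 1.4995e-05 1/s
k2/k1 = 1.4995e-05 / 5.0486e-06 = 2.9701


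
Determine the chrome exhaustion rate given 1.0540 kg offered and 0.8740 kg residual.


Formula: Uptake = (offered - residual) / offered * 100
Substituting: Uptake = (1.0540 - 0.8740) / 1.0540 * 100
Result: 17.0778 %


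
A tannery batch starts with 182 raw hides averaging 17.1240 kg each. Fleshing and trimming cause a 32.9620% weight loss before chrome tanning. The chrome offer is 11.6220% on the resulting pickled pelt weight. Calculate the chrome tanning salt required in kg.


Total_raw = N * avg_wt = 182 * 17.1240 = 3116.5680 kg
Substrate = Total_raw * (1 - loss/100) = 3116.5680 * (1 - 32.9620/100) = 2089.2849 kg
Chrome = Substrate * pct / 100 = 2089.2849 * 11.6220 / 100 = 242.8167 kg


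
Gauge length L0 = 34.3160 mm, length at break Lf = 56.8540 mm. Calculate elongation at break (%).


Formula: Elongation = (Lf - L0) / L0 * 100
Substituting: Elongation = (56.8540 - 34.3160) / 34.3160 * 100
Result: 65.6778 %


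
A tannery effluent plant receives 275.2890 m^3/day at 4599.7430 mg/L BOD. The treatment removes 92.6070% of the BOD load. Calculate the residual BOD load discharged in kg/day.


Load_in = volume * conc / 1000 = 275.2890 * 4599.7430 / 1000 = 1266.2587 kg/day
Removed = Load_in * eff / 100 = 1266.2587 * 92.6070 / 100 = 1172.6441 kg/day
Load_out = Load_in - Removed = 1266.2587 - 1172.6441 = 93.6145 kg/day


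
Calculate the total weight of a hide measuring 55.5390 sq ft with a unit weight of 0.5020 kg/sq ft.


Formula: Weight = area * weight_per_sqft
Substituting: Weight = 55.5390 * 0.5020
Result: 27.8806 kg


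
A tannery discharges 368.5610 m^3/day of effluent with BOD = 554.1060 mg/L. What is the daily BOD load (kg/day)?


Formula: BOD_load = volume * conc / 1000
Substituting: BOD_load = 368.5610 * 554.1060 / 1000
Result: 204.2219 kg/day


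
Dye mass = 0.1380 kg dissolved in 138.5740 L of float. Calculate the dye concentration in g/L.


Formula: Conc = dye_mass(kg) / volume(L) * 1000
Substituting: Conc = 0.1380 / 138.5740 * 1000
Result: 0.9959 g/L


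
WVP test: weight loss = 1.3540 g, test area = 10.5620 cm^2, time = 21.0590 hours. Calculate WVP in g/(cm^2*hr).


Formula: WVP = loss / (area * time)
Substituting: WVP = 1.3540 / (10.5620 * 21.0590)
Result: 0.00608744 g/(cm^2*hr)


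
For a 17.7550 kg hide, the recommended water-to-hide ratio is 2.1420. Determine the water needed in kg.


Formula: Water = hide_weight * ratio
Substituting: Water = 17.7550 * 2.1420
Result: 38.0312 kg


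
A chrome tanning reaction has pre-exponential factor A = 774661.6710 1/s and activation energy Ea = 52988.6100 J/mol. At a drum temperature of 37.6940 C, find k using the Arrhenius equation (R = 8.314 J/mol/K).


T_K = T_C + 273.15 = 37.6940 + 273.15 = 310.8440 K
exponent = -Ea / (R * T_K) = -52988.6100 / (8.314 * 310.8440) = -20.5036
k = A * exp(exponent) = 774661.6710 * exp(-20.5036) = 9.6497e-04 1/s


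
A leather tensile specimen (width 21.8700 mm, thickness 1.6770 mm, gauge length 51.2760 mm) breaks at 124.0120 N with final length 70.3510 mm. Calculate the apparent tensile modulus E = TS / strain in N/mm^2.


TS = F / (w * t) = 124.0120 / (21.8700 * 1.6770) = 3.3813 N/mm^2
strain = (Lf - L0) / L0 = (70.3510 - 51.2760) / 51.2760 = 0.3720
E = TS / strain = 3.3813 / 0.3720 = 9.0893 N/mm^2


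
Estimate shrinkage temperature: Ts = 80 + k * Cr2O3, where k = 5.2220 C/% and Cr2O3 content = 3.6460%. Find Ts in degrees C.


Formula: Ts = 80 + k * Cr2O3
Substituting: Ts = 80 + 5.2220 * 3.6460
Result: 99.0394 C


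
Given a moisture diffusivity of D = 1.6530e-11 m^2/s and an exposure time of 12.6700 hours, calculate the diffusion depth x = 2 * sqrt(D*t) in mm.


t = 12.6700 hr * 3600 = 45612.0000 s
D * t = 1.6530e-11 * 45612.0000 = 7.5397e-07
x = 2 * sqrt(D*t) = 2 * sqrt(7.5397e-07) = 0.00173662 m = 1.7366 mm


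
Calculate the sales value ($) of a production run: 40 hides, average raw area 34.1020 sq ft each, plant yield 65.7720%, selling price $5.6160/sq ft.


Raw_total = N * avg_area = 40 * 34.1020 = 1364.0800 sq ft
Finished = Raw_total * yield / 100 = 1364.0800 * 65.7720 / 100 = 897.1827 sq ft
Value = Finished * price = 897.1827 * 5.6160 = 5038.5780 $


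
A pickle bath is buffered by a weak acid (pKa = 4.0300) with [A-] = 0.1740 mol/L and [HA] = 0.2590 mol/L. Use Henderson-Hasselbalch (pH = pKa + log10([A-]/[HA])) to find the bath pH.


ratio = [A-] / [HA] = 0.1740 / 0.2590 = 0.6718
log10(ratio) = -0.1728
pH = pKa + log10(ratio) = 4.0300 - 0.1728 = 3.8572


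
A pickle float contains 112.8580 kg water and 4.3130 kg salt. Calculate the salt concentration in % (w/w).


Formula: Conc = salt / (water + salt) * 100
Substituting: Conc = 4.3130 / (112.8580 + 4.3130) * 100
Result: 3.6809 %


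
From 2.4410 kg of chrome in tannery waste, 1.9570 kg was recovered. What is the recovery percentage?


Formula: Recovery = recovered / input * 100
Substituting: Recovery = 1.9570 / 2.4410 * 100
Result: 80.1721 %


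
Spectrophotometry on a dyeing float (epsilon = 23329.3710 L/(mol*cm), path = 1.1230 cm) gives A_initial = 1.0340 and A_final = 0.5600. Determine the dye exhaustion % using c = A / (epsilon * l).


c_initial = A_i / (epsilon * l) = 1.0340 / (23329.3710 * 1.1230) = 3.9467e-05 mol/L
c_final = A_f / (epsilon * l) = 0.5600 / (23329.3710 * 1.1230) = 2.1375e-05 mol/L
Exhaustion = (c_initial - c_final) / c_initial * 100 = (3.9467e-05 - 2.1375e-05) / 3.9467e-05 * 100 = 45.8414 %


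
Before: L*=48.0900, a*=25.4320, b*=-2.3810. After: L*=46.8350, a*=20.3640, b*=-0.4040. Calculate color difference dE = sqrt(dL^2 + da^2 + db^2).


dL = -1.2550, da = -5.0680, db = 1.9770
dE = sqrt((-1.2550)^2 + (-5.0680)^2 + 1.9770^2) = 5.5828


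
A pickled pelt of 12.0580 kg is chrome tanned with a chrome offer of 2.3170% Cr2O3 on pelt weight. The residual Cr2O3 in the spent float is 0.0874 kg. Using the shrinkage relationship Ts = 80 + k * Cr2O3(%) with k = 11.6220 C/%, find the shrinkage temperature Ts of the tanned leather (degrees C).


Offered = pelt * offer_pct / 100 = 12.0580 * 2.3170 / 100 = 0.2794 kg
Uptake = offered - residual = 0.2794 - 0.0874 = 0.1920 kg
Cr2O3% on pelt = uptake / pelt * 100 = 0.1920 / 12.0580 * 100 = 1.5922 %
Ts = 80 + k * Cr2O3% = 80 + 11.6220 * 1.5922 = 98.5042 C


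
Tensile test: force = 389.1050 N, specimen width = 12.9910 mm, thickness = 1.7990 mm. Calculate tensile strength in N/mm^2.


Formula: TS = force / (width * thickness)
Substituting: TS = 389.1050 / (12.9910 * 1.7990)
Result: 16.6492 N/mm^2


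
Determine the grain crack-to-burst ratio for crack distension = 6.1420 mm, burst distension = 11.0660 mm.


Formula: Ratio = crack / burst
Substituting: Ratio = 6.1420 / 11.0660
Result: 0.5550


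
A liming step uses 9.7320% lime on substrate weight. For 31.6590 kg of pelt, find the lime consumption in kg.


Formula: Lime = substrate * pct / 100
Substituting: Lime = 31.6590 * 9.7320 / 100
Result: 3.0811 kg


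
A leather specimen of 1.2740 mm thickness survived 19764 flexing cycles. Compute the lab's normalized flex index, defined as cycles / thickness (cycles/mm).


Formula: Index = cycles / thickness
Substituting: Index = 19764 / 1.2740
Result: 15513.3438 cycles/mm


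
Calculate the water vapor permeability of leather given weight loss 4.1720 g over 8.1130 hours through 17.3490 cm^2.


Formula: WVP = loss / (area * time)
Substituting: WVP = 4.1720 / (17.3490 * 8.1130)
Result: 0.0296407 g/(cm^2*hr)


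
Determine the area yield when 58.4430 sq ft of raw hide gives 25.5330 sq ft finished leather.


Formula: Yield = finished / raw * 100
Substituting: Yield = 25.5330 / 58.4430 * 100
Result: 43.6887 %


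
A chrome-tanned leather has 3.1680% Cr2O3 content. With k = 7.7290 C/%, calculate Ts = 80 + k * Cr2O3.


Formula: Ts = 80 + k * Cr2O3
Substituting: Ts = 80 + 7.7290 * 3.1680
Result: 104.4855 C


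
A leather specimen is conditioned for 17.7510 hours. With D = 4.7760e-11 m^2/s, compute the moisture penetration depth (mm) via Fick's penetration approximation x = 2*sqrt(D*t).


t = 17.7510 hr * 3600 = 63903.6000 s
D * t = 4.7760e-11 * 63903.6000 = 3.0520e-06
x = 2 * sqrt(D*t) = 2 * sqrt(3.0520e-06) = 0.00349402 m = 3.4940 mm


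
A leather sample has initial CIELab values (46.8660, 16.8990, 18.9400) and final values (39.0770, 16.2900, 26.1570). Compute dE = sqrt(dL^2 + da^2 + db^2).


dL = -7.7890, da = -0.6090, db = 7.2170
dE = sqrt((-7.7890)^2 + (-0.6090)^2 + 7.2170^2) = 10.6360


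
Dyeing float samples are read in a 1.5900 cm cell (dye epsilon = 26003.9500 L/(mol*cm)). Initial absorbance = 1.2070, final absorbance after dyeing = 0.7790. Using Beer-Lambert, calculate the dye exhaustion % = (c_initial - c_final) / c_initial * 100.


c_initial = A_i / (epsilon * l) = 1.2070 / (26003.9500 * 1.5900) = 2.9192e-05 mol/L
c_final = A_f / (epsilon * l) = 0.7790 / (26003.9500 * 1.5900) = 1.8841e-05 mol/L
Exhaustion = (c_initial - c_final) / c_initial * 100 = (2.9192e-05 - 1.8841e-05) / 2.9192e-05 * 100 = 35.4598 %


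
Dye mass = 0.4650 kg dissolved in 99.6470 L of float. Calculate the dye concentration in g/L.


Formula: Conc = dye_mass(kg) / volume(L) * 1000
Substituting: Conc = 0.4650 / 99.6470 * 1000
Result: 4.6665 g/L


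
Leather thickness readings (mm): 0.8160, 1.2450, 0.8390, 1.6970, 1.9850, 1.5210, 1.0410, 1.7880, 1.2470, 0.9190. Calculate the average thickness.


Formula: Average = sum / n
Substituting: Average = 13.0980 / 10
Result: 1.3098 mm


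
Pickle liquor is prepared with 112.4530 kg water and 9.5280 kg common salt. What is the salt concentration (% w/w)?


Formula: Conc = salt / (water + salt) * 100
Substituting: Conc = 9.5280 / (112.4530 + 9.5280) * 100
Result: 7.8111 %


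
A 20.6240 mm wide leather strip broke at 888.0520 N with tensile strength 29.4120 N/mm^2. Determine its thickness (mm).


Formula: t = F / (TS * w)
Substituting: t = 888.0520 / (29.4120 * 20.6240)
Result: 1.4640 mm


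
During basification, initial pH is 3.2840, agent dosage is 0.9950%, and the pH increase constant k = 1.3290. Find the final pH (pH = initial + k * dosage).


Formula: pH_final = pH_initial + k * base_pct
Substituting: pH_final = 3.2840 + 1.3290 * 0.9950
Result: 4.6064


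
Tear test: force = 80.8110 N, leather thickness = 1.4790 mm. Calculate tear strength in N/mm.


Formula: Tear strength = force / thickness
Substituting: Tear strength = 80.8110 / 1.4790
Result: 54.6389 N/mm


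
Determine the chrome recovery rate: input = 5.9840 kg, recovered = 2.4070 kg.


Formula: Recovery = recovered / input * 100
Substituting: Recovery = 2.4070 / 5.9840 * 100
Result: 40.2239 %


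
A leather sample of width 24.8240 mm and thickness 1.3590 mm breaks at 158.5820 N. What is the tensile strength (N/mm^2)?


Formula: TS = force / (width * thickness)
Substituting: TS = 158.5820 / (24.8240 * 1.3590)
Result: 4.7007 N/mm^2


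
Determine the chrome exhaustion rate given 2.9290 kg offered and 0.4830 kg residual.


Formula: Uptake = (offered - residual) / offered * 100
Substituting: Uptake = (2.9290 - 0.4830) / 2.9290 * 100
Result: 83.5097 %


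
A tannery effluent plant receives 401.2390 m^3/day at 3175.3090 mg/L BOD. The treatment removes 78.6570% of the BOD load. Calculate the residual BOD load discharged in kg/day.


Load_in = volume * conc / 1000 = 401.2390 * 3175.3090 / 1000 = 1274.0578 kg/day
Removed = Load_in * eff / 100 = 1274.0578 * 78.6570 / 100 = 1002.1356 kg/day
Load_out = Load_in - Removed = 1274.0578 - 1002.1356 = 271.9222 kg/day


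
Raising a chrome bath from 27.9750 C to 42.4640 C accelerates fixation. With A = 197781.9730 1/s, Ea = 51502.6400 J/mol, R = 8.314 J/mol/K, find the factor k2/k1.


T1 = 27.9750 + 273.15 = 301.1250 K; T2 = 42.4640 + 273.15 = 315.6140 K
k1 = A * exp(-Ea/(R*T1)) = 197781.9730 * exp(-51502.6400/(8.314*301.1250)) = 2.3012e-04 1/s
k2 = A * exp(-Ea/(R*T2)) = 197781.9730 * exp(-51502.6400/(8.314*315.6140)) = 5.9171e-04 1/s
k2/k1 = 5.9171e-04 / 2.3012e-04 = 2.5713


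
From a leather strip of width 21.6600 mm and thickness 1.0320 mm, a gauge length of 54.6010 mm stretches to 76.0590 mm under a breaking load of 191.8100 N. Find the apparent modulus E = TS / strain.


TS = F / (w * t) = 191.8100 / (21.6600 * 1.0320) = 8.5809 N/mm^2
strain = (Lf - L0) / L0 = (76.0590 - 54.6010) / 54.6010 = 0.3930
E = TS / strain = 8.5809 / 0.3930 = 21.8346 N/mm^2


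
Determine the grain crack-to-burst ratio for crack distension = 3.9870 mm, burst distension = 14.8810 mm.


Formula: Ratio = crack / burst
Substituting: Ratio = 3.9870 / 14.8810
Result: 0.2679


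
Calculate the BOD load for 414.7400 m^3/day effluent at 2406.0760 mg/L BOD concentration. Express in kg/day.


Formula: BOD_load = volume * conc / 1000
Substituting: BOD_load = 414.7400 * 2406.0760 / 1000
Result: 997.8960 kg/day


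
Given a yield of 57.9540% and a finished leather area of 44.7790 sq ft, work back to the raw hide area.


Formula: raw = finished * 100 / yield
Substituting: raw = 44.7790 * 100 / 57.9540
Result: 77.2665 sq ft


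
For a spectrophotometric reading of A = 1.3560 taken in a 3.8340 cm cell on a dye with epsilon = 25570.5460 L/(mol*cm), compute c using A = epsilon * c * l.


Formula: c = A / (epsilon * l)
Substituting: c = 1.3560 / (25570.5460 * 3.8340)
Result: 1.3831e-05 mol/L


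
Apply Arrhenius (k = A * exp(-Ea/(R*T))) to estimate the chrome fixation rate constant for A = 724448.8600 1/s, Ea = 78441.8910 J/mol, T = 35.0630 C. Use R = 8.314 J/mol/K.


T_K = T_C + 273.15 = 35.0630 + 273.15 = 308.2130 K
exponent = -Ea / (R * T_K) = -78441.8910 / (8.314 * 308.2130) = -30.6117
k = A * exp(exponent) = 724448.8600 * exp(-30.6117) = 3.6773e-08 1/s


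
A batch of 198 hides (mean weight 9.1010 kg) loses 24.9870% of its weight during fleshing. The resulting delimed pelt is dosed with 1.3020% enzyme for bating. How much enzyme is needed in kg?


Total_raw = N * avg_wt = 198 * 9.1010 = 1801.9980 kg
Substrate = Total_raw * (1 - loss/100) = 1801.9980 * (1 - 24.9870/100) = 1351.7328 kg
Enzyme = Substrate * pct / 100 = 1351.7328 * 1.3020 / 100 = 17.5996 kg


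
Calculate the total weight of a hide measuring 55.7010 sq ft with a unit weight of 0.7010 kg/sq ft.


Formula: Weight = area * weight_per_sqft
Substituting: Weight = 55.7010 * 0.7010
Result: 39.0464 kg


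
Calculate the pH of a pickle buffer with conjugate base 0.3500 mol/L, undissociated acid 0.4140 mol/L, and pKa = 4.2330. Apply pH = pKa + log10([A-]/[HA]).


ratio = [A-] / [HA] = 0.3500 / 0.4140 = 0.8454
log10(ratio) = -0.0729323
pH = pKa + log10(ratio) = 4.2330 - 0.0729323 = 4.1601


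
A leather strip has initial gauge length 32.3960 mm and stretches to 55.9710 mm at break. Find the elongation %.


Formula: Elongation = (Lf - L0) / L0 * 100
Substituting: Elongation = (55.9710 - 32.3960) / 32.3960 * 100
Result: 72.7713 %


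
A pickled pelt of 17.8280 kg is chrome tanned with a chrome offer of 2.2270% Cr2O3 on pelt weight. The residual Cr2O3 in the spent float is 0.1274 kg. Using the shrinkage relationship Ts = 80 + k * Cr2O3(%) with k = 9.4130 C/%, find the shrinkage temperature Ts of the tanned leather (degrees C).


Offered = pelt * offer_pct / 100 = 17.8280 * 2.2270 / 100 = 0.3970 kg
Uptake = offered - residual = 0.3970 - 0.1274 = 0.2696 kg
Cr2O3% on pelt = uptake / pelt * 100 = 0.2696 / 17.8280 * 100 = 1.5124 %
Ts = 80 + k * Cr2O3% = 80 + 9.4130 * 1.5124 = 94.2362 C


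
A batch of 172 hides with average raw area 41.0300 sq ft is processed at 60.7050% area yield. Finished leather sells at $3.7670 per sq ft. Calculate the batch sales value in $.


Raw_total = N * avg_area = 172 * 41.0300 = 7057.1600 sq ft
Finished = Raw_total * yield / 100 = 7057.1600 * 60.7050 / 100 = 4284.0490 sq ft
Value = Finished * price = 4284.0490 * 3.7670 = 16138.0125 $


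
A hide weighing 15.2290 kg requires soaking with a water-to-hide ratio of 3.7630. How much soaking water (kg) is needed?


Formula: Water = hide_weight * ratio
Substituting: Water = 15.2290 * 3.7630
Result: 57.3067 kg
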